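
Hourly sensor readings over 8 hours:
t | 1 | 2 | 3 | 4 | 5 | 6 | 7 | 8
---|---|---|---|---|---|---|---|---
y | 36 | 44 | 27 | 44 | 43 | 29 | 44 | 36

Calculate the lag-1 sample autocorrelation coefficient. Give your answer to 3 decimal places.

-0.655

Mean ȳ = (36 + 44 + 27 + 44 + 43 + 29 + 44 + 36)/8 = 37.8750
Deviations from mean: -1.8750, 6.1250, -10.8750, 6.1250, 5.1250, -8.8750, 6.1250, -1.8750
Numerator Σ_{t=1}^{7}(y_t−ȳ)(y_{t+1}−ȳ) = -224.6406
Denominator Σ(y_t−ȳ)² = 342.8750
r_1 = -224.6406 / 342.8750 = -0.655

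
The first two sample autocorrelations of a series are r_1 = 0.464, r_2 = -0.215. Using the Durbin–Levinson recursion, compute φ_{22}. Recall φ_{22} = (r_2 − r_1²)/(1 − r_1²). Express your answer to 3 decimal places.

-0.548

φ_{22} = (r_2 − r_1²) / (1 − r_1²)
r_1² = (0.464)² = 0.215296
Numerator = -0.215 − 0.2153 = -0.4303; denominator = 1 − 0.2153 = 0.7847
φ_{22} = -0.4303 / 0.7847 = -0.548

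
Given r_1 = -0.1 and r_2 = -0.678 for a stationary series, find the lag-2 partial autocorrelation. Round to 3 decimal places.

-0.695

φ_{22} = (r_2 − r_1²) / (1 − r_1²)
r_1² = (-0.1)² = 0.01
Numerator = -0.678 − 0.0100 = -0.6880; denominator = 1 − 0.0100 = 0.9900
φ_{22} = -0.6880 / 0.9900 = -0.695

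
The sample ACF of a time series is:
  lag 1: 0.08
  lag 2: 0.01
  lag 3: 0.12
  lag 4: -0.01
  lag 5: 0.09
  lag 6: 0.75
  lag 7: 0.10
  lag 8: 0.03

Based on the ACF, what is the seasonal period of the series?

6

The largest autocorrelation is r_6 = 0.75; the remaining lags stay at or below 0.12.
The dominant spike at lag 6 indicates a seasonal period of 6.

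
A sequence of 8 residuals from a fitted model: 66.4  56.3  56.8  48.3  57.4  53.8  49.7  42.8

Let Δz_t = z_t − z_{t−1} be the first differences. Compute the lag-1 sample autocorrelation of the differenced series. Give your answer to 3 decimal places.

First differences Δz: -10.1, 0.5, -8.5, 9.1, -3.6, -4.1, -6.9
Mean of differences = -3.3714
Numerator Σ(Δz_t−Δz̄)(Δz_{t+1}−Δz̄) = -109.9780
Denominator Σ(Δz_t−Δz̄)² = 255.1343
r_1(Δz) = -109.9780 / 255.1343 = -0.431

-0.431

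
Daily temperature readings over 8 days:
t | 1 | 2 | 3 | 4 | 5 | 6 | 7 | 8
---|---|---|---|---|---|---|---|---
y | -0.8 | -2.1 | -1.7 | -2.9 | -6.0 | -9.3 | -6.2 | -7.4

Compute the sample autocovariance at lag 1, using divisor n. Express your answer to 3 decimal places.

Mean ȳ = (-0.8 − 2.1 − 1.7 − 2.9 − 6.0 − 9.3 − 6.2 − 7.4)/8 = -4.5500
Deviations: 3.7500, 2.4500, 2.8500, 1.6500, -1.4500, -4.7500, -1.6500, -2.8500
Σ_{t=1}^{7}(y_t−ȳ)(y_{t+1}−ȳ) = 37.9075
γ_1 = 37.9075 / 8 = 4.738

4.738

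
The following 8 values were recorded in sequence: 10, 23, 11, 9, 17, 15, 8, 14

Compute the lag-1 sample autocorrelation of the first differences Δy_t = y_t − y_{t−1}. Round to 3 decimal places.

First differences Δy: 13, -12, -2, 8, -2, -7, 6
Mean of differences = 0.5714
Numerator Σ(Δy_t−Δȳ)(Δy_{t+1}−Δȳ) = -183.7551
Denominator Σ(Δy_t−Δȳ)² = 467.7143
r_1(Δy) = -183.7551 / 467.7143 = -0.393

-0.393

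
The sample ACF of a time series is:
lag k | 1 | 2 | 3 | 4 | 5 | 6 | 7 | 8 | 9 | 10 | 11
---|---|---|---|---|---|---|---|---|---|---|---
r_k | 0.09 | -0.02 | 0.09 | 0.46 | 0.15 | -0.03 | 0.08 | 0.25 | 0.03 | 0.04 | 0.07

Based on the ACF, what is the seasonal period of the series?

4

The largest autocorrelation is r_4 = 0.46, with a weaker echo at lag 8 (0.25); the remaining lags stay at or below 0.15.
The dominant spike at lag 4 indicates a seasonal period of 4.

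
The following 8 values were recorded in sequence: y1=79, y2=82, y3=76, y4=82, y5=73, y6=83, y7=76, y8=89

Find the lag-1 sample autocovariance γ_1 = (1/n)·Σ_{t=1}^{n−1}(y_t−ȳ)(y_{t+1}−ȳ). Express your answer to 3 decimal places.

-12.625

Mean ȳ = (79 + 82 + 76 + 82 + 73 + 83 + 76 + 89)/8 = 80.0000
Σ_{t=1}^{7}(y_t−ȳ)(y_{t+1}−ȳ) = -101.0000
γ_1 = -101.0000 / 8 = -12.625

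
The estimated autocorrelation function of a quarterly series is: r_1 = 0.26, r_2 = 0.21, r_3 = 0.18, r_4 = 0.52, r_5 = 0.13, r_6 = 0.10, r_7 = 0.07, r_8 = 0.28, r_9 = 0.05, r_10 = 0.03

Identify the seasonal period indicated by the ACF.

The largest autocorrelation is r_4 = 0.52, with a weaker echo at lag 8 (0.28); the remaining lags stay at or below 0.26. The elevated value at lag 1 (0.26), dropping to 0.21 at lag 2, reflects decaying short-term dependence rather than seasonality.
The dominant spike at lag 4 indicates a seasonal period of 4.

4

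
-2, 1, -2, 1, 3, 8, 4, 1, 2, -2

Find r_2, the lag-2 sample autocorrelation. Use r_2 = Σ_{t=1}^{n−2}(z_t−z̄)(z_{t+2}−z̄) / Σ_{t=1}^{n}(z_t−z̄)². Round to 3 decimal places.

Mean z̄ = (-2 + 1 − 2 + 1 + 3 + 8 + 4 + 1 + 2 − 2)/10 = 1.4000
Numerator Σ_{t=1}^{8}(z_t−z̄)(z_{t+2}−z̄) = 8.0800
Denominator Σ(z_t−z̄)² = 88.4000
r_2 = 8.0800 / 88.4000 = 0.091

0.091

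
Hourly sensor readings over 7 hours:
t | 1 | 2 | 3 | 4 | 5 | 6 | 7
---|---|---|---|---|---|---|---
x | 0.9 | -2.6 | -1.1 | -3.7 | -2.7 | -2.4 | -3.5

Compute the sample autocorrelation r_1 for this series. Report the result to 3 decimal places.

Mean x̄ = (0.9 − 2.6 − 1.1 − 3.7 − 2.7 − 2.4 − 3.5)/7 = -2.1571
Deviations from mean: 3.0571, -0.4429, 1.0571, -1.5429, -0.5429, -0.2429, -1.3429
Numerator Σ_{t=1}^{6}(x_t−x̄)(x_{t+1}−x̄) = -2.1576
Denominator Σ(x_t−x̄)² = 15.1971
r_1 = -2.1576 / 15.1971 = -0.142

-0.142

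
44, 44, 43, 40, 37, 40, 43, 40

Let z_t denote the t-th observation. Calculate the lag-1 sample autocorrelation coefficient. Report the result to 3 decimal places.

0.376

Mean z̄ = (44 + 44 + 43 + 40 + 37 + 40 + 43 + 40)/8 = 41.3750
Deviations from mean: 2.6250, 2.6250, 1.6250, -1.3750, -4.3750, -1.3750, 1.6250, -1.3750
Σ(z_t−z̄)(z_{t+1}−z̄) = (6.8906) + (4.2656) + (-2.2344) + (6.0156) + (6.0156) + (-2.2344) + (-2.2344) = 16.4844
Denominator Σ(z_t−z̄)² = 43.8750
r_1 = 16.4844 / 43.8750 = 0.376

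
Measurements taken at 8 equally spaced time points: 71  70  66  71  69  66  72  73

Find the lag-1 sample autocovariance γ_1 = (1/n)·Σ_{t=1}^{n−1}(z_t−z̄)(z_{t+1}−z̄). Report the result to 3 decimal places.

Mean z̄ = (71 + 70 + 66 + 71 + 69 + 66 + 72 + 73)/8 = 69.7500
Σ_{t=1}^{7}(z_t−z̄)(z_{t+1}−z̄) = -4.5625
γ_1 = -4.5625 / 8 = -0.570

-0.570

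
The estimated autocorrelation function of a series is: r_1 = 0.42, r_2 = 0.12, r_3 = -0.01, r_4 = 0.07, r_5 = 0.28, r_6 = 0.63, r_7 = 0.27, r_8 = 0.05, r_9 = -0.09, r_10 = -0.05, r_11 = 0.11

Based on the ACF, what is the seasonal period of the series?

6

The largest autocorrelation is r_6 = 0.63; the remaining lags stay at or below 0.42. The elevated value at lag 1 (0.42), dropping to 0.12 at lag 2, reflects decaying short-term dependence rather than seasonality.
The dominant spike at lag 6 indicates a seasonal period of 6.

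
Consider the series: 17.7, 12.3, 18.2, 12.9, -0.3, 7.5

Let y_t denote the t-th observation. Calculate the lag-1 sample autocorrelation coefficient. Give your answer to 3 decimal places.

Mean ȳ = (17.7 + 12.3 + 18.2 + 12.9 − 0.3 + 7.5)/6 = 11.3833
Deviations from mean: 6.3167, 0.9167, 6.8167, 1.5167, -11.6833, -3.8833
Σ(y_t−ȳ)(y_{t+1}−ȳ) = (5.7903) + (6.2486) + (10.3386) + (-17.7197) + (45.3703) = 50.0281
Denominator Σ(y_t−ȳ)² = 241.0883
r_1 = 50.0281 / 241.0883 = 0.208

0.208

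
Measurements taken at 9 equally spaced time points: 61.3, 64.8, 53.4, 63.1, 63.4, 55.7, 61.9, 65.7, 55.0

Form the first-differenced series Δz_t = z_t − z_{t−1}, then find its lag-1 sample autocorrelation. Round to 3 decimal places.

-0.469

First differences Δz: 3.5, -11.4, 9.7, 0.3, -7.7, 6.2, 3.8, -10.7
Mean of differences = -0.7875
Numerator Σ(Δz_t−Δz̄)(Δz_{t+1}−Δz̄) = -214.6314
Denominator Σ(Δz_t−Δz̄)² = 458.0888
r_1(Δz) = -214.6314 / 458.0888 = -0.469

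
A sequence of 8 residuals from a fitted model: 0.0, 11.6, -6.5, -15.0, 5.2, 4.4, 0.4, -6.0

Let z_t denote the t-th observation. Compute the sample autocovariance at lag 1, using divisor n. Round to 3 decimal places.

-4.266

Mean z̄ = (0.0 + 11.6 − 6.5 − 15.0 + 5.2 + 4.4 + 0.4 − 6.0)/8 = -0.7375
Σ_{t=1}^{7}(z_t−z̄)(z_{t+1}−z̄) = -34.1302
γ_1 = -34.1302 / 8 = -4.266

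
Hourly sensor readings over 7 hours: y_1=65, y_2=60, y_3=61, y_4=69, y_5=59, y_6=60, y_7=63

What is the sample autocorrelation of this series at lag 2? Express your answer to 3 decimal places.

-0.431

Mean ȳ = (65 + 60 + 61 + 69 + 59 + 60 + 63)/7 = 62.4286
Numerator Σ_{t=1}^{5}(y_t−ȳ)(y_{t+2}−ȳ) = -32.6531
Denominator Σ(y_t−ȳ)² = 75.7143
r_2 = -32.6531 / 75.7143 = -0.431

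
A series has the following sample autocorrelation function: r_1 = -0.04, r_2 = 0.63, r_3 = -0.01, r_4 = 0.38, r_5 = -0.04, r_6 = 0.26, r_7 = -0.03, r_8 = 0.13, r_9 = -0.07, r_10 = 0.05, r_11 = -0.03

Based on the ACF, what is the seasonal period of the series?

2

The largest autocorrelation is r_2 = 0.63, with weaker echoes at lags 4 (0.38) and 6 (0.26); the remaining lags stay at or below 0.13.
The dominant spike at lag 2 indicates a seasonal period of 2.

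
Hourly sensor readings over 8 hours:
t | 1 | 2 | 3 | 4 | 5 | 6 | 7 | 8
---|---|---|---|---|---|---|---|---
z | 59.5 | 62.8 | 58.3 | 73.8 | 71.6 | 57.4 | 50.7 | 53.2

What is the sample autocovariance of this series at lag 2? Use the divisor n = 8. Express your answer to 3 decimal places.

-15.904

Mean z̄ = (59.5 + 62.8 + 58.3 + 73.8 + 71.6 + 57.4 + 50.7 + 53.2)/8 = 60.9125
Σ_{t=1}^{6}(z_t−z̄)(z_{t+2}−z̄) = -127.2291
γ_2 = -127.2291 / 8 = -15.904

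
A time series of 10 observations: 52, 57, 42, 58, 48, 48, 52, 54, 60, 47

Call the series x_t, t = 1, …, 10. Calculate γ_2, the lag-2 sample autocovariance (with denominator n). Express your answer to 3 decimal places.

Mean x̄ = (52 + 57 + 42 + 58 + 48 + 48 + 52 + 54 + 60 + 47)/10 = 51.8000
Σ_{t=1}^{8}(x_t−x̄)(x_{t+2}−x̄) = 25.9200
γ_2 = 25.9200 / 10 = 2.592

2.592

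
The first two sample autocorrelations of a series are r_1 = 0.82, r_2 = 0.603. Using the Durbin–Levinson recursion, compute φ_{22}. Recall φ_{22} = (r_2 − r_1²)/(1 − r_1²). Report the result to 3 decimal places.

φ_{22} = (r_2 − r_1²) / (1 − r_1²)
r_1² = (0.82)² = 0.6724
Numerator = 0.603 − 0.6724 = -0.0694; denominator = 1 − 0.6724 = 0.3276
φ_{22} = -0.0694 / 0.3276 = -0.212

-0.212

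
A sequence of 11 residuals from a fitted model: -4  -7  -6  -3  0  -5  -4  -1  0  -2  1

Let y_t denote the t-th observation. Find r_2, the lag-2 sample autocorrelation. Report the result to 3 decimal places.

-0.035

Mean ȳ = (-4 − 7 − 6 − 3 + 0 − 5 − 4 − 1 + 0 − 2 + 1)/11 = -2.8182
Numerator Σ_{t=1}^{9}(y_t−ȳ)(y_{t+2}−ȳ) = -2.4298
Denominator Σ(y_t−ȳ)² = 69.6364
r_2 = -2.4298 / 69.6364 = -0.035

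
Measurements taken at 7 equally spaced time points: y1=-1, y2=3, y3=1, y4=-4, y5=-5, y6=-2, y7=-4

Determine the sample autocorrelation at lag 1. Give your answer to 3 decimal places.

0.371

Mean ȳ = (-1 + 3 + 1 − 4 − 5 − 2 − 4)/7 = -1.7143
Deviations from mean: 0.7143, 4.7143, 2.7143, -2.2857, -3.2857, -0.2857, -2.2857
Σ(y_t−ȳ)(y_{t+1}−ȳ) = (3.3673) + (12.7959) + (-6.2041) + (7.5102) + (0.9388) + (0.6531) = 19.0612
Denominator Σ(y_t−ȳ)² = 51.4286
r_1 = 19.0612 / 51.4286 = 0.371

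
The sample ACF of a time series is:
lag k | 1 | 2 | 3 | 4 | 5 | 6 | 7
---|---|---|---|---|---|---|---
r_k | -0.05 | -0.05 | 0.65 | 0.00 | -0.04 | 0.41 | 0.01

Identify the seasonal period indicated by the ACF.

3

The largest autocorrelation is r_3 = 0.65, with a weaker echo at lag 6 (0.41); the remaining lags stay at or below 0.01.
The dominant spike at lag 3 indicates a seasonal period of 3.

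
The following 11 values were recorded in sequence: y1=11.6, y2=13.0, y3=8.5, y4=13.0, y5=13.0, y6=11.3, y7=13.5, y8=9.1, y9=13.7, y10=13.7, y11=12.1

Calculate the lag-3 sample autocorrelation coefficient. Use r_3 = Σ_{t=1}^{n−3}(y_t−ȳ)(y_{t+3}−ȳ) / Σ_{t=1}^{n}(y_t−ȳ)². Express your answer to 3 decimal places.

0.084

Mean ȳ = (11.6 + 13.0 + 8.5 + 13.0 + 13.0 + 11.3 + 13.5 + 9.1 + 13.7 + 13.7 + 12.1)/11 = 12.0455
Numerator Σ_{t=1}^{8}(y_t−ȳ)(y_{t+3}−ȳ) = 2.7183
Denominator Σ(y_t−ȳ)² = 32.3273
r_3 = 2.7183 / 32.3273 = 0.084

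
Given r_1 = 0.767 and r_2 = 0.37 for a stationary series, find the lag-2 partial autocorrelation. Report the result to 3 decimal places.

-0.530

φ_{22} = (r_2 − r_1²) / (1 − r_1²)
r_1² = (0.767)² = 0.588289
Numerator = 0.37 − 0.5883 = -0.2183; denominator = 1 − 0.5883 = 0.4117
φ_{22} = -0.2183 / 0.4117 = -0.530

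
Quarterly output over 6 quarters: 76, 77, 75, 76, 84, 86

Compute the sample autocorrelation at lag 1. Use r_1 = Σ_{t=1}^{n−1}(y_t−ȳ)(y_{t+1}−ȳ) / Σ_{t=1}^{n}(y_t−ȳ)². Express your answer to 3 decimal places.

0.411

Mean ȳ = (76 + 77 + 75 + 76 + 84 + 86)/6 = 79.0000
Deviations from mean: -3.0000, -2.0000, -4.0000, -3.0000, 5.0000, 7.0000
Σ(y_t−ȳ)(y_{t+1}−ȳ) = (6.0000) + (8.0000) + (12.0000) + (-15.0000) + (35.0000) = 46.0000
Denominator Σ(y_t−ȳ)² = 112.0000
r_1 = 46.0000 / 112.0000 = 0.411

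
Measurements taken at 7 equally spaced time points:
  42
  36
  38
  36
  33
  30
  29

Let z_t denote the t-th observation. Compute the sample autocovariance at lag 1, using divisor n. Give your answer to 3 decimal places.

Mean z̄ = (42 + 36 + 38 + 36 + 33 + 30 + 29)/7 = 34.8571
Σ_{t=1}^{6}(z_t−z̄)(z_{t+1}−z̄) = 50.6939
γ_1 = 50.6939 / 7 = 7.242

7.242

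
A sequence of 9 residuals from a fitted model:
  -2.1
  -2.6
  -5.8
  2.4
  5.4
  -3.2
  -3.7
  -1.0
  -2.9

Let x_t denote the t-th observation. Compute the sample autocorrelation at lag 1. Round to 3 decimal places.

Mean x̄ = (-2.1 − 2.6 − 5.8 + 2.4 + 5.4 − 3.2 − 3.7 − 1.0 − 2.9)/9 = -1.5000
Numerator Σ_{t=1}^{8}(x_t−x̄)(x_{t+1}−x̄) = 5.7400
Denominator Σ(x_t−x̄)² = 92.8200
r_1 = 5.7400 / 92.8200 = 0.062

0.062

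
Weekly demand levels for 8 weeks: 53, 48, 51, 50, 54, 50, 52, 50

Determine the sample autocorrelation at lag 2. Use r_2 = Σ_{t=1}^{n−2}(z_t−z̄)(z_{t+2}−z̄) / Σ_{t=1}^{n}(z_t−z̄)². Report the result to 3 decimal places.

0.308

Mean z̄ = (53 + 48 + 51 + 50 + 54 + 50 + 52 + 50)/8 = 51.0000
Deviations from mean: 2.0000, -3.0000, 0.0000, -1.0000, 3.0000, -1.0000, 1.0000, -1.0000
Σ(z_t−z̄)(z_{t+2}−z̄) = (0.0000) + (3.0000) + (0.0000) + (1.0000) + (3.0000) + (1.0000) = 8.0000
Denominator Σ(z_t−z̄)² = 26.0000
r_2 = 8.0000 / 26.0000 = 0.308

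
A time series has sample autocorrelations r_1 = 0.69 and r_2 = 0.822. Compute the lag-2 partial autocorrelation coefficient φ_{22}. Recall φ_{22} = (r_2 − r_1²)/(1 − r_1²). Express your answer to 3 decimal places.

0.660

φ_{22} = (r_2 − r_1²) / (1 − r_1²)
r_1² = (0.69)² = 0.4761
Numerator = 0.822 − 0.4761 = 0.3459; denominator = 1 − 0.4761 = 0.5239
φ_{22} = 0.3459 / 0.5239 = 0.660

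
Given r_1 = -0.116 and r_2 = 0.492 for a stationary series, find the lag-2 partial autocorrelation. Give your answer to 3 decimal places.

0.485

φ_{22} = (r_2 − r_1²) / (1 − r_1²)
r_1² = (-0.116)² = 0.013456
Numerator = 0.492 − 0.0135 = 0.4785; denominator = 1 − 0.0135 = 0.9865
φ_{22} = 0.4785 / 0.9865 = 0.485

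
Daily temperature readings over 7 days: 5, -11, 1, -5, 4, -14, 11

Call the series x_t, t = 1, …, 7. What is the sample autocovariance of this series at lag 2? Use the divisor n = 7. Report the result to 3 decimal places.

Mean x̄ = (5 − 11 + 1 − 5 + 4 − 14 + 11)/7 = -1.2857
Σ_{t=1}^{5}(x_t−x̄)(x_{t+2}−x̄) = 174.6939
γ_2 = 174.6939 / 7 = 24.956

24.956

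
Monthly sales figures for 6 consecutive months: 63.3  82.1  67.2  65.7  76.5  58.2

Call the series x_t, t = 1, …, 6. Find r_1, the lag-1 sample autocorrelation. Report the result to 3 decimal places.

Mean x̄ = (63.3 + 82.1 + 67.2 + 65.7 + 76.5 + 58.2)/6 = 68.8333
Deviations from mean: -5.5333, 13.2667, -1.6333, -3.1333, 7.6667, -10.6333
Numerator Σ_{t=1}^{5}(x_t−x̄)(x_{t+1}−x̄) = -195.5044
Denominator Σ(x_t−x̄)² = 390.9533
r_1 = -195.5044 / 390.9533 = -0.500

-0.500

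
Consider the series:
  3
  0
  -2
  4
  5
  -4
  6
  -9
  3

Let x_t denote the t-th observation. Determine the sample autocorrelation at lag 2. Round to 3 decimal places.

Mean x̄ = (3 + 0 − 2 + 4 + 5 − 4 + 6 − 9 + 3)/9 = 0.6667
Σ(x_t−x̄)(x_{t+2}−x̄) = (-6.2222) + (-2.2222) + (-11.5556) + (-15.5556) + (23.1111) + (45.1111) + (12.4444) = 45.1111
Denominator Σ(x_t−x̄)² = 192.0000
r_2 = 45.1111 / 192.0000 = 0.235

0.235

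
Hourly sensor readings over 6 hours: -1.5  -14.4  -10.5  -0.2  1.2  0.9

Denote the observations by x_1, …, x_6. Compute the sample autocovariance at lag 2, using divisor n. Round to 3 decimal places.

-11.865

Mean x̄ = (-1.5 − 14.4 − 10.5 − 0.2 + 1.2 + 0.9)/6 = -4.0833
Σ_{t=1}^{4}(x_t−x̄)(x_{t+2}−x̄) = -71.1889
γ_2 = -71.1889 / 6 = -11.865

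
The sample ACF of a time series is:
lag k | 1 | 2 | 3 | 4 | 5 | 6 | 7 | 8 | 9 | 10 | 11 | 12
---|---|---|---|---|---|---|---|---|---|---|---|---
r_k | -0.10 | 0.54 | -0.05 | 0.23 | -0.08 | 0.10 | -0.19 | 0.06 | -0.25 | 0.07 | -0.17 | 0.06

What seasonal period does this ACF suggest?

The largest autocorrelation is r_2 = 0.54, with a weaker echo at lag 4 (0.23); the remaining lags stay at or below 0.10.
The dominant spike at lag 2 indicates a seasonal period of 2.

2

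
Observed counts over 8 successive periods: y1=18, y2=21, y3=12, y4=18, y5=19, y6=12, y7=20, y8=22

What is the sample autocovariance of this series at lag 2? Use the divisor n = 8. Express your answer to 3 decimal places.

-3.859

Mean ȳ = (18 + 21 + 12 + 18 + 19 + 12 + 20 + 22)/8 = 17.7500
Σ_{t=1}^{6}(y_t−ȳ)(y_{t+2}−ȳ) = -30.8750
γ_2 = -30.8750 / 8 = -3.859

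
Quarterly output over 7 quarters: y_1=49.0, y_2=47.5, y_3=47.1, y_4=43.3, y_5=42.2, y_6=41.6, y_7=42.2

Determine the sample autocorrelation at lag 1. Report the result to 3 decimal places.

0.613

Mean ȳ = (49.0 + 47.5 + 47.1 + 43.3 + 42.2 + 41.6 + 42.2)/7 = 44.7000
Σ(y_t−ȳ)(y_{t+1}−ȳ) = (12.0400) + (6.7200) + (-3.3600) + (3.5000) + (7.7500) + (7.7500) = 34.4000
Denominator Σ(y_t−ȳ)² = 56.1600
r_1 = 34.4000 / 56.1600 = 0.613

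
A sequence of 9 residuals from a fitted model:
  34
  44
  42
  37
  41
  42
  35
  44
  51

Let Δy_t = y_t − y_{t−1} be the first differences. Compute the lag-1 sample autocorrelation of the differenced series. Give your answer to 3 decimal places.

First differences Δy: 10, -2, -5, 4, 1, -7, 9, 7
Mean of differences = 2.1250
Numerator Σ(Δy_t−Δȳ)(Δy_{t+1}−Δȳ) = -37.5156
Denominator Σ(Δy_t−Δȳ)² = 288.8750
r_1(Δy) = -37.5156 / 288.8750 = -0.130

-0.130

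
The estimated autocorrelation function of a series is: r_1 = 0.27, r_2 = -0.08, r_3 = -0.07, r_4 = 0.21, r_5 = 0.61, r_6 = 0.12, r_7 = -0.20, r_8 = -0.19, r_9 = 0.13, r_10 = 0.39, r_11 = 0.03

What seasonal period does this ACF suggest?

The largest autocorrelation is r_5 = 0.61, with a weaker echo at lag 10 (0.39); the remaining lags stay at or below 0.27.
The dominant spike at lag 5 indicates a seasonal period of 5.

5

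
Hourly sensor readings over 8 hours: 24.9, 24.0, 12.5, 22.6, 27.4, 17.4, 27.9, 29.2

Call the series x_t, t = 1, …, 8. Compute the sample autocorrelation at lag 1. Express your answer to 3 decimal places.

Mean x̄ = (24.9 + 24.0 + 12.5 + 22.6 + 27.4 + 17.4 + 27.9 + 29.2)/8 = 23.2375
Deviations from mean: 1.6625, 0.7625, -10.7375, -0.6375, 4.1625, -5.8375, 4.6625, 5.9625
Σ(x_t−x̄)(x_{t+1}−x̄) = (1.2677) + (-8.1873) + (6.8452) + (-2.6536) + (-24.2986) + (-27.2173) + (27.8002) = -26.4439
Denominator Σ(x_t−x̄)² = 227.7388
r_1 = -26.4439 / 227.7388 = -0.116

-0.116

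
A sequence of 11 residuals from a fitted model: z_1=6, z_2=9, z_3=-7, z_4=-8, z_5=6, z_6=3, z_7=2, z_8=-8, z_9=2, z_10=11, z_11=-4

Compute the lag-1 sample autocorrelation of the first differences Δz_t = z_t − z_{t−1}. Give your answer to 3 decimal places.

-0.226

First differences Δz: 3, -16, -1, 14, -3, -1, -10, 10, 9, -15
Mean of differences = -1.0000
Numerator Σ(Δz_t−Δz̄)(Δz_{t+1}−Δz̄) = -219.0000
Denominator Σ(Δz_t−Δz̄)² = 968.0000
r_1(Δz) = -219.0000 / 968.0000 = -0.226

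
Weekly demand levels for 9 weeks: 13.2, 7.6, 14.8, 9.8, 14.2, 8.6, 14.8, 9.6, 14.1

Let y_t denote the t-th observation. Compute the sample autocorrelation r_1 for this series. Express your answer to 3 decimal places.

-0.857

Mean ȳ = (13.2 + 7.6 + 14.8 + 9.8 + 14.2 + 8.6 + 14.8 + 9.6 + 14.1)/9 = 11.8556
Numerator Σ_{t=1}^{8}(y_t−ȳ)(y_{t+1}−ȳ) = -58.0453
Denominator Σ(y_t−ȳ)² = 67.7022
r_1 = -58.0453 / 67.7022 = -0.857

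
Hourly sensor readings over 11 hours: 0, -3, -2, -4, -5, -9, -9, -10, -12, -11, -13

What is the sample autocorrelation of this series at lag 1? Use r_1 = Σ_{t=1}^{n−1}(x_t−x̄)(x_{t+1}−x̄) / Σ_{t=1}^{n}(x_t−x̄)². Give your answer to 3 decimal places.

0.680

Mean x̄ = (0 − 3 − 2 − 4 − 5 − 9 − 9 − 10 − 12 − 11 − 13)/11 = -7.0909
Numerator Σ_{t=1}^{10}(x_t−x̄)(x_{t+1}−x̄) = 133.8099
Denominator Σ(x_t−x̄)² = 196.9091
r_1 = 133.8099 / 196.9091 = 0.680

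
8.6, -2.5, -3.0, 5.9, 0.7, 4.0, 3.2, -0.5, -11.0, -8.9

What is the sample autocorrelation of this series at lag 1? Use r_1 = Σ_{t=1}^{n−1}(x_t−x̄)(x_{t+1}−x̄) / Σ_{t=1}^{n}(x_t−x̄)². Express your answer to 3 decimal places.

Mean x̄ = (8.6 − 2.5 − 3.0 + 5.9 + 0.7 + 4.0 + 3.2 − 0.5 − 11.0 − 8.9)/10 = -0.3500
Numerator Σ_{t=1}^{9}(x_t−x̄)(x_{t+1}−x̄) = 88.5875
Denominator Σ(x_t−x̄)² = 349.9850
r_1 = 88.5875 / 349.9850 = 0.253

0.253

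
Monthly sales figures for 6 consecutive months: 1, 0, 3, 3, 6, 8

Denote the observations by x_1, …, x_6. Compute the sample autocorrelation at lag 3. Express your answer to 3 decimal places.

-0.214

Mean x̄ = (1 + 0 + 3 + 3 + 6 + 8)/6 = 3.5000
Deviations from mean: -2.5000, -3.5000, -0.5000, -0.5000, 2.5000, 4.5000
Σ(x_t−x̄)(x_{t+3}−x̄) = (1.2500) + (-8.7500) + (-2.2500) = -9.7500
Denominator Σ(x_t−x̄)² = 45.5000
r_3 = -9.7500 / 45.5000 = -0.214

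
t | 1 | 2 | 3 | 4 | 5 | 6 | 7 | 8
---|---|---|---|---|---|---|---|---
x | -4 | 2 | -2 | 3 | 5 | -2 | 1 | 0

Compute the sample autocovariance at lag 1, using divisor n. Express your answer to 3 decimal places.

-2.221

Mean x̄ = (-4 + 2 − 2 + 3 + 5 − 2 + 1 + 0)/8 = 0.3750
Σ_{t=1}^{7}(x_t−x̄)(x_{t+1}−x̄) = -17.7656
γ_1 = -17.7656 / 8 = -2.221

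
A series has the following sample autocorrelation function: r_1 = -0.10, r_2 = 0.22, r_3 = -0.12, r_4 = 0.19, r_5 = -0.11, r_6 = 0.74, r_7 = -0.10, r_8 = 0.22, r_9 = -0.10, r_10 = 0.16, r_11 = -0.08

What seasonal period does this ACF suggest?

The largest autocorrelation is r_6 = 0.74; the remaining lags stay at or below 0.22.
The dominant spike at lag 6 indicates a seasonal period of 6.

6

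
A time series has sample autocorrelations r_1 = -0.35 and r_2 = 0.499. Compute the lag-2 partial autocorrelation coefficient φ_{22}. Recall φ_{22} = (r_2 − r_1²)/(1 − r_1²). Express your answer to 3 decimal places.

0.429

φ_{22} = (r_2 − r_1²) / (1 − r_1²)
r_1² = (-0.35)² = 0.1225
Numerator = 0.499 − 0.1225 = 0.3765; denominator = 1 − 0.1225 = 0.8775
φ_{22} = 0.3765 / 0.8775 = 0.429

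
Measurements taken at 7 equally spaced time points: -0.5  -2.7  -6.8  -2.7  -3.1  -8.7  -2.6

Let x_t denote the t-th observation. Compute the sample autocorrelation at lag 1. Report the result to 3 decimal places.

Mean x̄ = (-0.5 − 2.7 − 6.8 − 2.7 − 3.1 − 8.7 − 2.6)/7 = -3.8714
Deviations from mean: 3.3714, 1.1714, -2.9286, 1.1714, 0.7714, -4.8286, 1.2714
Σ(x_t−x̄)(x_{t+1}−x̄) = (3.9494) + (-3.4306) + (-3.4306) + (0.9037) + (-3.7249) + (-6.1392) = -11.8722
Denominator Σ(x_t−x̄)² = 48.2143
r_1 = -11.8722 / 48.2143 = -0.246

-0.246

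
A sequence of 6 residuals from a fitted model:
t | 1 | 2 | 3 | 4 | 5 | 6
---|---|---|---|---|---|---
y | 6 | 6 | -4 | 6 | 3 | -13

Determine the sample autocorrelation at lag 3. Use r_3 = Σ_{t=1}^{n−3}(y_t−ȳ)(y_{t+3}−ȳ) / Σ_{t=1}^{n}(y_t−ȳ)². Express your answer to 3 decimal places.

Mean ȳ = (6 + 6 − 4 + 6 + 3 − 13)/6 = 0.6667
Deviations from mean: 5.3333, 5.3333, -4.6667, 5.3333, 2.3333, -13.6667
Σ(y_t−ȳ)(y_{t+3}−ȳ) = (28.4444) + (12.4444) + (63.7778) = 104.6667
Denominator Σ(y_t−ȳ)² = 299.3333
r_3 = 104.6667 / 299.3333 = 0.350

0.350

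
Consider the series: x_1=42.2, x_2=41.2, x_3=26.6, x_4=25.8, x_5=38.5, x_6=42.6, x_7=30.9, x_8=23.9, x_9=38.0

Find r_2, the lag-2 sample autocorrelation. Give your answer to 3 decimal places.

Mean x̄ = (42.2 + 41.2 + 26.6 + 25.8 + 38.5 + 42.6 + 30.9 + 23.9 + 38.0)/9 = 34.4111
Σ(x_t−x̄)(x_{t+2}−x̄) = (-60.8399) + (-58.4599) + (-31.9388) + (-70.5154) + (-14.3565) + (-86.0743) + (-12.6010) = -334.7858
Denominator Σ(x_t−x̄)² = 461.3889
r_2 = -334.7858 / 461.3889 = -0.726

-0.726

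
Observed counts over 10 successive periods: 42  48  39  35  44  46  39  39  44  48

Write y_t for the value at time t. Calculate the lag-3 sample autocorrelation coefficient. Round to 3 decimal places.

0.036

Mean ȳ = (42 + 48 + 39 + 35 + 44 + 46 + 39 + 39 + 44 + 48)/10 = 42.4000
Σ(y_t−ȳ)(y_{t+3}−ȳ) = (2.9600) + (8.9600) + (-12.2400) + (25.1600) + (-5.4400) + (5.7600) + (-19.0400) = 6.1200
Denominator Σ(y_t−ȳ)² = 170.4000
r_3 = 6.1200 / 170.4000 = 0.036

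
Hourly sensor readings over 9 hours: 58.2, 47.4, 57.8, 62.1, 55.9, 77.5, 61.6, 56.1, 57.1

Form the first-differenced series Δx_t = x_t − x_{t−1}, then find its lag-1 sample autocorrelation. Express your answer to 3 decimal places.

First differences Δx: -10.8, 10.4, 4.3, -6.2, 21.6, -15.9, -5.5, 1.0
Mean of differences = -0.1375
Numerator Σ(Δx_t−Δx̄)(Δx_{t+1}−Δx̄) = -488.4927
Denominator Σ(Δx_t−Δx̄)² = 1032.1988
r_1(Δx) = -488.4927 / 1032.1988 = -0.473

-0.473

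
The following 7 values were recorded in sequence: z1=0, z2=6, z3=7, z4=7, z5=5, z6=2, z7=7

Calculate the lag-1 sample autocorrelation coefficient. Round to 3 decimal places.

-0.101

Mean z̄ = (0 + 6 + 7 + 7 + 5 + 2 + 7)/7 = 4.8571
Deviations from mean: -4.8571, 1.1429, 2.1429, 2.1429, 0.1429, -2.8571, 2.1429
Σ(z_t−z̄)(z_{t+1}−z̄) = (-5.5510) + (2.4490) + (4.5918) + (0.3061) + (-0.4082) + (-6.1224) = -4.7347
Denominator Σ(z_t−z̄)² = 46.8571
r_1 = -4.7347 / 46.8571 = -0.101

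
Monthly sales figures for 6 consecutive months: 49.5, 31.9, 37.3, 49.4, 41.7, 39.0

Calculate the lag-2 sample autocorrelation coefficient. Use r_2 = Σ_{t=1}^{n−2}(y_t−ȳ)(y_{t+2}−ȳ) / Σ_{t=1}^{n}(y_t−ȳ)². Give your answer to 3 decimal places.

Mean ȳ = (49.5 + 31.9 + 37.3 + 49.4 + 41.7 + 39.0)/6 = 41.4667
Deviations from mean: 8.0333, -9.5667, -4.1667, 7.9333, 0.2333, -2.4667
Σ(y_t−ȳ)(y_{t+2}−ȳ) = (-33.4722) + (-75.8956) + (-0.9722) + (-19.5689) = -129.9089
Denominator Σ(y_t−ȳ)² = 242.4933
r_2 = -129.9089 / 242.4933 = -0.536

-0.536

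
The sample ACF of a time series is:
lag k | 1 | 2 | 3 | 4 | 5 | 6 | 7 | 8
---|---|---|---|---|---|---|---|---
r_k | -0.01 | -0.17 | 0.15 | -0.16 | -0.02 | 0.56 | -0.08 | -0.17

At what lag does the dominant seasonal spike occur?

The largest autocorrelation is r_6 = 0.56; the remaining lags stay at or below 0.15.
The dominant spike at lag 6 indicates a seasonal period of 6.

6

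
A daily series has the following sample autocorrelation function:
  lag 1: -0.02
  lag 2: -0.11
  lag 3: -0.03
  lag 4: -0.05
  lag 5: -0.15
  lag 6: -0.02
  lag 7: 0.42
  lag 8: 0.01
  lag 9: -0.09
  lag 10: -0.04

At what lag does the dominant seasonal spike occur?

7

The largest autocorrelation is r_7 = 0.42; the remaining lags stay at or below 0.01.
The dominant spike at lag 7 indicates a seasonal period of 7.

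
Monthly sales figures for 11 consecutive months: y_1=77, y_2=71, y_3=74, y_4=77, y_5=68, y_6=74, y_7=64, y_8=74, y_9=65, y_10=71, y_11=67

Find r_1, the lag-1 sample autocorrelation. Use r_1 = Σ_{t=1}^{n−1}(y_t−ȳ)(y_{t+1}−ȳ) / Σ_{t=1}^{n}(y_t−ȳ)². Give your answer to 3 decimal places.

-0.330

Mean ȳ = (77 + 71 + 74 + 77 + 68 + 74 + 64 + 74 + 65 + 71 + 67)/11 = 71.0909
Numerator Σ_{t=1}^{10}(y_t−ȳ)(y_{t+1}−ȳ) = -68.9174
Denominator Σ(y_t−ȳ)² = 208.9091
r_1 = -68.9174 / 208.9091 = -0.330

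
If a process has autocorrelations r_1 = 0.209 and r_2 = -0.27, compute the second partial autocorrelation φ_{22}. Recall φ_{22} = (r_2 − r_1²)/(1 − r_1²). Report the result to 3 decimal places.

-0.328

φ_{22} = (r_2 − r_1²) / (1 − r_1²)
r_1² = (0.209)² = 0.043681
Numerator = -0.27 − 0.0437 = -0.3137; denominator = 1 − 0.0437 = 0.9563
φ_{22} = -0.3137 / 0.9563 = -0.328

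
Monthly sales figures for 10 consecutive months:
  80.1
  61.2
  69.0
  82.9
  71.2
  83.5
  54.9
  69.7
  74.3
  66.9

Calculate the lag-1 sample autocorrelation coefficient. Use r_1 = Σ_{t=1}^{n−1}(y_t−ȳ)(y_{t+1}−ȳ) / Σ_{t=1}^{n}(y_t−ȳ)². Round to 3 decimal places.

-0.373

Mean ȳ = (80.1 + 61.2 + 69.0 + 82.9 + 71.2 + 83.5 + 54.9 + 69.7 + 74.3 + 66.9)/10 = 71.3700
Numerator Σ_{t=1}^{9}(y_t−ȳ)(y_{t+1}−ȳ) = -286.2959
Denominator Σ(y_t−ȳ)² = 767.9810
r_1 = -286.2959 / 767.9810 = -0.373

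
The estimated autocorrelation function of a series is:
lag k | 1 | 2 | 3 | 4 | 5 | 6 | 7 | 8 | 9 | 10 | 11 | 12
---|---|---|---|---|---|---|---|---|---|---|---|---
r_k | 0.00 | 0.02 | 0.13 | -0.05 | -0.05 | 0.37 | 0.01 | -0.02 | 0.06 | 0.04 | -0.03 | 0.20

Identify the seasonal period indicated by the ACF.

6

The largest autocorrelation is r_6 = 0.37, with a weaker echo at lag 12 (0.20); the remaining lags stay at or below 0.13.
The dominant spike at lag 6 indicates a seasonal period of 6.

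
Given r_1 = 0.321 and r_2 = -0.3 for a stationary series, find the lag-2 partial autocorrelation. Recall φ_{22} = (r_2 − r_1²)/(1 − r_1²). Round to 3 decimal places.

-0.449

φ_{22} = (r_2 − r_1²) / (1 − r_1²)
r_1² = (0.321)² = 0.103041
Numerator = -0.3 − 0.1030 = -0.4030; denominator = 1 − 0.1030 = 0.8970
φ_{22} = -0.4030 / 0.8970 = -0.449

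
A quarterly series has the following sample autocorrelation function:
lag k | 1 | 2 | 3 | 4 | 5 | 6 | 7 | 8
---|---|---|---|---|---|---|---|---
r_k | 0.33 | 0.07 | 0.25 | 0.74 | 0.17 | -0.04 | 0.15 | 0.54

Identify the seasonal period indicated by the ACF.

The largest autocorrelation is r_4 = 0.74, with a weaker echo at lag 8 (0.54); the remaining lags stay at or below 0.33. The elevated value at lag 1 (0.33), dropping to 0.07 at lag 2, reflects decaying short-term dependence rather than seasonality.
The dominant spike at lag 4 indicates a seasonal period of 4.

4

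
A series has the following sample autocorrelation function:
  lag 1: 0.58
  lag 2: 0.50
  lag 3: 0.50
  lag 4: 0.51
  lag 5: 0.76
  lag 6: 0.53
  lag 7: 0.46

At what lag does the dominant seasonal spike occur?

5

The largest autocorrelation is r_5 = 0.76; the remaining lags stay at or below 0.58. The elevated value at lag 1 (0.58), dropping to 0.50 at lag 2, reflects decaying short-term dependence rather than seasonality.
The dominant spike at lag 5 indicates a seasonal period of 5.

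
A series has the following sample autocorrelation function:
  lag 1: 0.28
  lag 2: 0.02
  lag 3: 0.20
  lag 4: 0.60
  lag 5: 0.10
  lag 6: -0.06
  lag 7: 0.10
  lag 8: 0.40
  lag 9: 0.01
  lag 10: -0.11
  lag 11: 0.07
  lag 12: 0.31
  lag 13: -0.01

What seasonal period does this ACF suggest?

The largest autocorrelation is r_4 = 0.60, with weaker echoes at lags 8 (0.40) and 12 (0.31); the remaining lags stay at or below 0.28. The elevated value at lag 1 (0.28), dropping to 0.02 at lag 2, reflects decaying short-term dependence rather than seasonality.
The dominant spike at lag 4 indicates a seasonal period of 4.

4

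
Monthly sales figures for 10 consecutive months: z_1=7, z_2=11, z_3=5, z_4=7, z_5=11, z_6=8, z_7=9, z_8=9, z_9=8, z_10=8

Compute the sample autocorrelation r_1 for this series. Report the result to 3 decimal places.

-0.408

Mean z̄ = (7 + 11 + 5 + 7 + 11 + 8 + 9 + 9 + 8 + 8)/10 = 8.3000
Numerator Σ_{t=1}^{9}(z_t−z̄)(z_{t+1}−z̄) = -12.2900
Denominator Σ(z_t−z̄)² = 30.1000
r_1 = -12.2900 / 30.1000 = -0.408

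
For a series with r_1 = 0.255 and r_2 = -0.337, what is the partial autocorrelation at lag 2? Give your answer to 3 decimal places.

φ_{22} = (r_2 − r_1²) / (1 − r_1²)
r_1² = (0.255)² = 0.065025
Numerator = -0.337 − 0.0650 = -0.4020; denominator = 1 − 0.0650 = 0.9350
φ_{22} = -0.4020 / 0.9350 = -0.430

-0.430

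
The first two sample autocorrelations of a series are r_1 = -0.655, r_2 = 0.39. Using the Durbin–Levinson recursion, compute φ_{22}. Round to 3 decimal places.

-0.068

φ_{22} = (r_2 − r_1²) / (1 − r_1²)
r_1² = (-0.655)² = 0.429025
Numerator = 0.39 − 0.4290 = -0.0390; denominator = 1 − 0.4290 = 0.5710
φ_{22} = -0.0390 / 0.5710 = -0.068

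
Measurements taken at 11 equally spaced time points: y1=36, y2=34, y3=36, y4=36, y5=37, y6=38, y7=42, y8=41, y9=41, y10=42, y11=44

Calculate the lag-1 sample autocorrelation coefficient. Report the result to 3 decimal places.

0.690

Mean ȳ = (36 + 34 + 36 + 36 + 37 + 38 + 42 + 41 + 41 + 42 + 44)/11 = 38.8182
Numerator Σ_{t=1}^{10}(y_t−ȳ)(y_{t+1}−ȳ) = 74.2397
Denominator Σ(y_t−ȳ)² = 107.6364
r_1 = 74.2397 / 107.6364 = 0.690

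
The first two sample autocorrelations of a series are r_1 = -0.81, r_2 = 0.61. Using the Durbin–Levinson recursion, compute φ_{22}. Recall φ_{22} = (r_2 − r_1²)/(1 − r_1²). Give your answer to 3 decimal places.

-0.134

φ_{22} = (r_2 − r_1²) / (1 − r_1²)
r_1² = (-0.81)² = 0.6561
Numerator = 0.61 − 0.6561 = -0.0461; denominator = 1 − 0.6561 = 0.3439
φ_{22} = -0.0461 / 0.3439 = -0.134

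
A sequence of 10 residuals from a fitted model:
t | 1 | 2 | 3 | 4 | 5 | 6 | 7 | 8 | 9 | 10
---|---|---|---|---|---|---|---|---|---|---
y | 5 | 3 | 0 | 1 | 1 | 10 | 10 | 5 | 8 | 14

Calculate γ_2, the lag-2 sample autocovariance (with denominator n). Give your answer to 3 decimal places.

Mean ȳ = (5 + 3 + 0 + 1 + 1 + 10 + 10 + 5 + 8 + 14)/10 = 5.7000
Σ_{t=1}^{8}(y_t−ȳ)(y_{t+2}−ȳ) = 4.1200
γ_2 = 4.1200 / 10 = 0.412

0.412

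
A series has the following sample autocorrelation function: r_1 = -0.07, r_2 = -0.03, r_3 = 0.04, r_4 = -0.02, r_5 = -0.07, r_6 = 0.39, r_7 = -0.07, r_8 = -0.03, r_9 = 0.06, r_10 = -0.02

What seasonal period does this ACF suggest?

6

The largest autocorrelation is r_6 = 0.39; the remaining lags stay at or below 0.06.
The dominant spike at lag 6 indicates a seasonal period of 6.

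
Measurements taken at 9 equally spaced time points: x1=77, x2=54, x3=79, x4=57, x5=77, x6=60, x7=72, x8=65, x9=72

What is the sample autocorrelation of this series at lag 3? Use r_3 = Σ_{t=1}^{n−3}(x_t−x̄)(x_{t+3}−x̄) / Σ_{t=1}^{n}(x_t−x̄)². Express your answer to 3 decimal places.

Mean x̄ = (77 + 54 + 79 + 57 + 77 + 60 + 72 + 65 + 72)/9 = 68.1111
Numerator Σ_{t=1}^{6}(x_t−x̄)(x_{t+3}−x̄) = -414.9259
Denominator Σ(x_t−x̄)² = 704.8889
r_3 = -414.9259 / 704.8889 = -0.589

-0.589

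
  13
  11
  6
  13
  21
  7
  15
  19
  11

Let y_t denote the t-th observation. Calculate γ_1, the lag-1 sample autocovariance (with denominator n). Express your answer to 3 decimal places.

-5.100

Mean ȳ = (13 + 11 + 6 + 13 + 21 + 7 + 15 + 19 + 11)/9 = 12.8889
Σ_{t=1}^{8}(y_t−ȳ)(y_{t+1}−ȳ) = -45.9012
γ_1 = -45.9012 / 9 = -5.100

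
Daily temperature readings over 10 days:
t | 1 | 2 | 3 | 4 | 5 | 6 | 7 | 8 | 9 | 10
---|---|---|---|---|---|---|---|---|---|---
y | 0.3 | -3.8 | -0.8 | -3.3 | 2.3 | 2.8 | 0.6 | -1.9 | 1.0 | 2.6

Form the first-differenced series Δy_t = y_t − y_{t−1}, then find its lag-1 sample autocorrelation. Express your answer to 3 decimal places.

-0.358

First differences Δy: -4.1, 3.0, -2.5, 5.6, 0.5, -2.2, -2.5, 2.9, 1.6
Mean of differences = 0.2556
Numerator Σ(Δy_t−Δȳ)(Δy_{t+1}−Δȳ) = -30.5020
Denominator Σ(Δy_t−Δȳ)² = 85.1422
r_1(Δy) = -30.5020 / 85.1422 = -0.358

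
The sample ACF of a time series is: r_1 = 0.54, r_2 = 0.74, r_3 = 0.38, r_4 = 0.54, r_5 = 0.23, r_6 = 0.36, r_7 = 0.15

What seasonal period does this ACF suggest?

2

The largest autocorrelation is r_2 = 0.74; the remaining lags stay at or below 0.54.
The dominant spike at lag 2 indicates a seasonal period of 2.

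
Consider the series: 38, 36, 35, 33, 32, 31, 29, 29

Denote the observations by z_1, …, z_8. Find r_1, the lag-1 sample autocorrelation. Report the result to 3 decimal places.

Mean z̄ = (38 + 36 + 35 + 33 + 32 + 31 + 29 + 29)/8 = 32.8750
Deviations from mean: 5.1250, 3.1250, 2.1250, 0.1250, -0.8750, -1.8750, -3.8750, -3.8750
Σ(z_t−z̄)(z_{t+1}−z̄) = (16.0156) + (6.6406) + (0.2656) + (-0.1094) + (1.6406) + (7.2656) + (15.0156) = 46.7344
Denominator Σ(z_t−z̄)² = 74.8750
r_1 = 46.7344 / 74.8750 = 0.624

0.624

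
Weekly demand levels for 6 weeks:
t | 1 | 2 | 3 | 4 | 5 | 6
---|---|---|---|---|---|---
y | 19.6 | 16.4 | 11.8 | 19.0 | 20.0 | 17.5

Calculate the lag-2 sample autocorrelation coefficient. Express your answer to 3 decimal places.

Mean ȳ = (19.6 + 16.4 + 11.8 + 19.0 + 20.0 + 17.5)/6 = 17.3833
Numerator Σ_{t=1}^{4}(y_t−ȳ)(y_{t+2}−ȳ) = -28.3872
Denominator Σ(y_t−ȳ)² = 46.5283
r_2 = -28.3872 / 46.5283 = -0.610

-0.610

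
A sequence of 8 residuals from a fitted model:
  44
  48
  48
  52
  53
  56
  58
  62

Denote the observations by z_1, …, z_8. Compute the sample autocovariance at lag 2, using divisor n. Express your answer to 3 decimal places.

Mean z̄ = (44 + 48 + 48 + 52 + 53 + 56 + 58 + 62)/8 = 52.6250
Deviations: -8.6250, -4.6250, -4.6250, -0.6250, 0.3750, 3.3750, 5.3750, 9.3750
Σ_{t=1}^{6}(z_t−z̄)(z_{t+2}−z̄) = 72.5938
γ_2 = 72.5938 / 8 = 9.074

9.074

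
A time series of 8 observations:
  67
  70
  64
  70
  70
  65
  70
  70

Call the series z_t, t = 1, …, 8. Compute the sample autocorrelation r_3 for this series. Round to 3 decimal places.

Mean z̄ = (67 + 70 + 64 + 70 + 70 + 65 + 70 + 70)/8 = 68.2500
Deviations from mean: -1.2500, 1.7500, -4.2500, 1.7500, 1.7500, -3.2500, 1.7500, 1.7500
Σ(z_t−z̄)(z_{t+3}−z̄) = (-2.1875) + (3.0625) + (13.8125) + (3.0625) + (3.0625) = 20.8125
Denominator Σ(z_t−z̄)² = 45.5000
r_3 = 20.8125 / 45.5000 = 0.457

0.457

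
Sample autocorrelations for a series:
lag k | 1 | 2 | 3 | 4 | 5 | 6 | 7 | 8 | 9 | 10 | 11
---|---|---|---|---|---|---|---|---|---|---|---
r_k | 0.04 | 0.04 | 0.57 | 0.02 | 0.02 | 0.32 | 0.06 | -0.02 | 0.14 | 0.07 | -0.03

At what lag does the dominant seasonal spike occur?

3

The largest autocorrelation is r_3 = 0.57, with a weaker echo at lag 6 (0.32); the remaining lags stay at or below 0.14.
The dominant spike at lag 3 indicates a seasonal period of 3.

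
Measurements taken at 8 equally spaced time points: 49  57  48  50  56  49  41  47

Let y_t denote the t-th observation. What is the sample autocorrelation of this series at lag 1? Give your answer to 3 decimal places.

Mean ȳ = (49 + 57 + 48 + 50 + 56 + 49 + 41 + 47)/8 = 49.6250
Deviations from mean: -0.6250, 7.3750, -1.6250, 0.3750, 6.3750, -0.6250, -8.6250, -2.6250
Numerator Σ_{t=1}^{7}(y_t−ȳ)(y_{t+1}−ȳ) = 9.2344
Denominator Σ(y_t−ȳ)² = 179.8750
r_1 = 9.2344 / 179.8750 = 0.051

0.051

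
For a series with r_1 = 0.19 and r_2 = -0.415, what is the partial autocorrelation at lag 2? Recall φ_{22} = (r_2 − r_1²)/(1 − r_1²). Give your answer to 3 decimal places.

-0.468

φ_{22} = (r_2 − r_1²) / (1 − r_1²)
r_1² = (0.19)² = 0.0361
Numerator = -0.415 − 0.0361 = -0.4511; denominator = 1 − 0.0361 = 0.9639
φ_{22} = -0.4511 / 0.9639 = -0.468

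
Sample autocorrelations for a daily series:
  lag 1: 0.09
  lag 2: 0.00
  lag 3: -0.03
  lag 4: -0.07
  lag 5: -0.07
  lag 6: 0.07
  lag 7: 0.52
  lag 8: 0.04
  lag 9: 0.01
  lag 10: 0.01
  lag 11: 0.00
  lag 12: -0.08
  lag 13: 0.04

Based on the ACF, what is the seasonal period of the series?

7

The largest autocorrelation is r_7 = 0.52; the remaining lags stay at or below 0.09.
The dominant spike at lag 7 indicates a seasonal period of 7.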